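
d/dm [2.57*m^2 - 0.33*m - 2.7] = 5.14*m - 0.33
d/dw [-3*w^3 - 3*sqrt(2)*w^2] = 3*w*(-3*w - 2*sqrt(2))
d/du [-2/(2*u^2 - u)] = 2*(4*u - 1)/(u^2*(2*u - 1)^2)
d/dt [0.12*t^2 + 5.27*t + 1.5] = 0.24*t + 5.27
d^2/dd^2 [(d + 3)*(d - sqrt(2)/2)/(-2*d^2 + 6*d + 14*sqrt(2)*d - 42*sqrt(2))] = (-13*sqrt(2)*d^3 - 12*d^3 + 135*sqrt(2)*d^2 - 252*d + 351*sqrt(2)*d - 3276 + 237*sqrt(2))/(2*(d^6 - 21*sqrt(2)*d^5 - 9*d^5 + 189*sqrt(2)*d^4 + 321*d^4 - 2673*d^3 - 1253*sqrt(2)*d^3 + 7938*d^2 + 6741*sqrt(2)*d^2 - 18522*sqrt(2)*d - 7938*d + 18522*sqrt(2)))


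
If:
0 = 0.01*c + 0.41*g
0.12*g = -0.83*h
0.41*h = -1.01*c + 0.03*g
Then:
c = 0.00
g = 0.00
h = 0.00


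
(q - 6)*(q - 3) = q^2 - 9*q + 18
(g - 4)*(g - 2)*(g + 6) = g^3 - 28*g + 48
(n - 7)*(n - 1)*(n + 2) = n^3 - 6*n^2 - 9*n + 14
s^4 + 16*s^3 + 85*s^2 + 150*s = s*(s + 5)^2*(s + 6)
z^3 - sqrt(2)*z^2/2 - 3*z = z*(z - 3*sqrt(2)/2)*(z + sqrt(2))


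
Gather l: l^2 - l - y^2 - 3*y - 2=l^2 - l - y^2 - 3*y - 2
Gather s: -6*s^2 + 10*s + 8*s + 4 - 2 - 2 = -6*s^2 + 18*s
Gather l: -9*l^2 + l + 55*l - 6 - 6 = -9*l^2 + 56*l - 12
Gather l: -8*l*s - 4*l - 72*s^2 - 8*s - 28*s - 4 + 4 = l*(-8*s - 4) - 72*s^2 - 36*s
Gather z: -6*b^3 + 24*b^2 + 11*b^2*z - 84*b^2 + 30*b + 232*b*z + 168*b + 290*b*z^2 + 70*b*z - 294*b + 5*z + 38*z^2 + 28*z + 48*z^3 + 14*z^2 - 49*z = -6*b^3 - 60*b^2 - 96*b + 48*z^3 + z^2*(290*b + 52) + z*(11*b^2 + 302*b - 16)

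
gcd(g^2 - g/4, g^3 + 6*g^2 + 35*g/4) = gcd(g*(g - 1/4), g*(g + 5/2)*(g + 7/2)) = g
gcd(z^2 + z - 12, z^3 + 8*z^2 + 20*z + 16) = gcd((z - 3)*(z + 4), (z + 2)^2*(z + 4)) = z + 4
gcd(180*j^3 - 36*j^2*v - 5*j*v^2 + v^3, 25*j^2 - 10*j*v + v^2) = -5*j + v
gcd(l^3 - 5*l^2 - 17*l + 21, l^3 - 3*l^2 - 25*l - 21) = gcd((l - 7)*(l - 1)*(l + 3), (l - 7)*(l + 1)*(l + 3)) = l^2 - 4*l - 21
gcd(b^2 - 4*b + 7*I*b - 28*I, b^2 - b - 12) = b - 4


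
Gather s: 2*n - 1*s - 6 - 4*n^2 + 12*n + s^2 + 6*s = -4*n^2 + 14*n + s^2 + 5*s - 6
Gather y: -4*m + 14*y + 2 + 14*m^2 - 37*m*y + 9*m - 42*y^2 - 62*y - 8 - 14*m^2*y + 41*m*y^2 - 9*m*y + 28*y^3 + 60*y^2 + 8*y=14*m^2 + 5*m + 28*y^3 + y^2*(41*m + 18) + y*(-14*m^2 - 46*m - 40) - 6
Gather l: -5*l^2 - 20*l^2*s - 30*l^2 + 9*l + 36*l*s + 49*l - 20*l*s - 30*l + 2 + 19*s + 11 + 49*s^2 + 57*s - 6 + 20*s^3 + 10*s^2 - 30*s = l^2*(-20*s - 35) + l*(16*s + 28) + 20*s^3 + 59*s^2 + 46*s + 7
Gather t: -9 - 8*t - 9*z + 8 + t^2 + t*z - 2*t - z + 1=t^2 + t*(z - 10) - 10*z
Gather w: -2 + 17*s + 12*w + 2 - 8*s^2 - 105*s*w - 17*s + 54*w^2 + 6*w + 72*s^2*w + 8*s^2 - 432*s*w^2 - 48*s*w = w^2*(54 - 432*s) + w*(72*s^2 - 153*s + 18)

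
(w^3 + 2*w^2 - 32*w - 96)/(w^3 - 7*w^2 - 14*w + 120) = (w + 4)/(w - 5)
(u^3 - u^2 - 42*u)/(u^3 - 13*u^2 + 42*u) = (u + 6)/(u - 6)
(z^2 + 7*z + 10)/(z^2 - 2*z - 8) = (z + 5)/(z - 4)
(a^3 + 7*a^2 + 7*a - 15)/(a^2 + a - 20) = (a^2 + 2*a - 3)/(a - 4)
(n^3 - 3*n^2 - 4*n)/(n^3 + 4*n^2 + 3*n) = (n - 4)/(n + 3)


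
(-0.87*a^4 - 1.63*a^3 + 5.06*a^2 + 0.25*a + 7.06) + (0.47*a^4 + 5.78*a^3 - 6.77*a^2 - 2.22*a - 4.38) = -0.4*a^4 + 4.15*a^3 - 1.71*a^2 - 1.97*a + 2.68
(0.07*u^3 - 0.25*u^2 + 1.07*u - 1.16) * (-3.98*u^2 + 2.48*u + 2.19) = -0.2786*u^5 + 1.1686*u^4 - 4.7253*u^3 + 6.7229*u^2 - 0.5335*u - 2.5404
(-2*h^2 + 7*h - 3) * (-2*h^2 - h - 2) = 4*h^4 - 12*h^3 + 3*h^2 - 11*h + 6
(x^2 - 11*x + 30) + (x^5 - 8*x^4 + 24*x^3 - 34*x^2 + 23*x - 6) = x^5 - 8*x^4 + 24*x^3 - 33*x^2 + 12*x + 24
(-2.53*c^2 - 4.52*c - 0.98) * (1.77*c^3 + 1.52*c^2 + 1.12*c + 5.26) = -4.4781*c^5 - 11.846*c^4 - 11.4386*c^3 - 19.8598*c^2 - 24.8728*c - 5.1548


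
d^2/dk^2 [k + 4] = 0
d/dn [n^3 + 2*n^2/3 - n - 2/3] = 3*n^2 + 4*n/3 - 1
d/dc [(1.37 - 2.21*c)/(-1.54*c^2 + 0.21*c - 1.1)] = (-3.4034*c^2 + 4.2196*c + 2.1433)/(2.3716*c^4 - 0.6468*c^3 + 3.4321*c^2 - 0.462*c + 1.21)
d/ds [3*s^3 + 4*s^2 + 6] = s*(9*s + 8)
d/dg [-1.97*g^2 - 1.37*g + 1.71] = -3.94*g - 1.37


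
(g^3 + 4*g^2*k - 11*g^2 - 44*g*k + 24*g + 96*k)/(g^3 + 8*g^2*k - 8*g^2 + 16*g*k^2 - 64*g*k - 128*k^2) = (g - 3)/(g + 4*k)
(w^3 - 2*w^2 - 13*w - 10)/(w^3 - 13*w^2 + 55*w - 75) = (w^2 + 3*w + 2)/(w^2 - 8*w + 15)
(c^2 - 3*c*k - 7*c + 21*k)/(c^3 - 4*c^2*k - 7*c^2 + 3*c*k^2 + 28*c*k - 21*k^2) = 1/(c - k)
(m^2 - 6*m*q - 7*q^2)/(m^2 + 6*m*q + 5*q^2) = (m - 7*q)/(m + 5*q)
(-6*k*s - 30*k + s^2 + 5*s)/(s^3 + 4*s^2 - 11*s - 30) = (-6*k + s)/(s^2 - s - 6)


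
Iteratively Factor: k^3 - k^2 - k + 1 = (k + 1)*(k^2 - 2*k + 1) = (k - 1)*(k + 1)*(k - 1)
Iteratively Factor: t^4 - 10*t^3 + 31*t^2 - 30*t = (t - 2)*(t^3 - 8*t^2 + 15*t) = (t - 5)*(t - 2)*(t^2 - 3*t) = (t - 5)*(t - 3)*(t - 2)*(t)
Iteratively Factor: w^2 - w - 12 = (w - 4)*(w + 3)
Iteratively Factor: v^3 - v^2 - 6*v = (v - 3)*(v^2 + 2*v) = v*(v - 3)*(v + 2)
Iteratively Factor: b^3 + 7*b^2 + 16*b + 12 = (b + 3)*(b^2 + 4*b + 4) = (b + 2)*(b + 3)*(b + 2)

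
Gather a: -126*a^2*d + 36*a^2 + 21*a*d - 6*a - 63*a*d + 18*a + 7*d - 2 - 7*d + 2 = a^2*(36 - 126*d) + a*(12 - 42*d)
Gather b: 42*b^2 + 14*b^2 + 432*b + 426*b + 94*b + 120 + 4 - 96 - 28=56*b^2 + 952*b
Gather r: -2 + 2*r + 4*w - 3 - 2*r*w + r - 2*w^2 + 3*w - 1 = r*(3 - 2*w) - 2*w^2 + 7*w - 6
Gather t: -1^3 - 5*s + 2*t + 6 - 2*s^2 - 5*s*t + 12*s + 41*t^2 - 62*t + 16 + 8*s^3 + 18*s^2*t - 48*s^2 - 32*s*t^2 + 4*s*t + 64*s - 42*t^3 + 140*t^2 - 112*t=8*s^3 - 50*s^2 + 71*s - 42*t^3 + t^2*(181 - 32*s) + t*(18*s^2 - s - 172) + 21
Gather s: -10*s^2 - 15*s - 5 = -10*s^2 - 15*s - 5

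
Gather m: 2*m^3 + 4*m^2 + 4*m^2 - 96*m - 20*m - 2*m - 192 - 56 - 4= 2*m^3 + 8*m^2 - 118*m - 252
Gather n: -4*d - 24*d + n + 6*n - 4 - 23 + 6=-28*d + 7*n - 21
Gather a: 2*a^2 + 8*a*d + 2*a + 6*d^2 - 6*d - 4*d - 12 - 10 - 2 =2*a^2 + a*(8*d + 2) + 6*d^2 - 10*d - 24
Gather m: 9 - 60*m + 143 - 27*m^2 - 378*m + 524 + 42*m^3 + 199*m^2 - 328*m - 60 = 42*m^3 + 172*m^2 - 766*m + 616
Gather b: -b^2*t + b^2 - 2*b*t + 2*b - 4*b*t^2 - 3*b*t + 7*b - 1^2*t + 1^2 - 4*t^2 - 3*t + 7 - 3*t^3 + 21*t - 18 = b^2*(1 - t) + b*(-4*t^2 - 5*t + 9) - 3*t^3 - 4*t^2 + 17*t - 10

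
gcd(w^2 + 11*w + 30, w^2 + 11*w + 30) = w^2 + 11*w + 30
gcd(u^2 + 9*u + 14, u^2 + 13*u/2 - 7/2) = u + 7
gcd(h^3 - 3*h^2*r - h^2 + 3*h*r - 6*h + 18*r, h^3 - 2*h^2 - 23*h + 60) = h - 3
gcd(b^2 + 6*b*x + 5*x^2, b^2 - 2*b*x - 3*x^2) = b + x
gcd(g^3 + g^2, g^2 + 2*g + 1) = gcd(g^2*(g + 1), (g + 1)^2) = g + 1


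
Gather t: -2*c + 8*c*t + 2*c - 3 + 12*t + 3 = t*(8*c + 12)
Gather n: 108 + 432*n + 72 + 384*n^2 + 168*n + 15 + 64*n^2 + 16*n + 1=448*n^2 + 616*n + 196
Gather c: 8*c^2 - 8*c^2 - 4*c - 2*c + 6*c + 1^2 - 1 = 0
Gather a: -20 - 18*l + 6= -18*l - 14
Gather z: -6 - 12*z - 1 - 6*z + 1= -18*z - 6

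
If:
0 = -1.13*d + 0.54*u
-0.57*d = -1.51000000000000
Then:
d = 2.65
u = 5.54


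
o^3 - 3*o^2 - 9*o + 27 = (o - 3)^2*(o + 3)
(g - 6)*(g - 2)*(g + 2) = g^3 - 6*g^2 - 4*g + 24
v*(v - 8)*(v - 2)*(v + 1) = v^4 - 9*v^3 + 6*v^2 + 16*v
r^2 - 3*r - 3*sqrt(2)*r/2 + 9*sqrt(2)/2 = (r - 3)*(r - 3*sqrt(2)/2)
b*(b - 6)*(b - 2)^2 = b^4 - 10*b^3 + 28*b^2 - 24*b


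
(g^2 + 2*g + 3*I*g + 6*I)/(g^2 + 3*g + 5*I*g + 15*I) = (g^2 + g*(2 + 3*I) + 6*I)/(g^2 + g*(3 + 5*I) + 15*I)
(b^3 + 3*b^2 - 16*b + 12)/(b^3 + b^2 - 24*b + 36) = (b - 1)/(b - 3)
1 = 1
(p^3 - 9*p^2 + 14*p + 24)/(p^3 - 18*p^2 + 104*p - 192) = (p + 1)/(p - 8)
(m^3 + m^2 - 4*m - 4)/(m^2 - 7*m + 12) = (m^3 + m^2 - 4*m - 4)/(m^2 - 7*m + 12)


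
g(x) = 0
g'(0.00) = 0.00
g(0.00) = 0.00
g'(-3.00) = 0.00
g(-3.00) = 0.00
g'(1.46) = 0.00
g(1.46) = 0.00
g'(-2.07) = 0.00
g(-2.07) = 0.00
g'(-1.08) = 0.00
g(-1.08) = 0.00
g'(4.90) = 0.00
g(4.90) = 0.00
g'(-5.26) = 0.00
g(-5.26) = 0.00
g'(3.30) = 0.00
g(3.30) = 0.00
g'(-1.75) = 0.00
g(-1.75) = 0.00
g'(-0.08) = 0.00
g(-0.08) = 0.00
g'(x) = 0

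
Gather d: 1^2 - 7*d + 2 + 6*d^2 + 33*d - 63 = 6*d^2 + 26*d - 60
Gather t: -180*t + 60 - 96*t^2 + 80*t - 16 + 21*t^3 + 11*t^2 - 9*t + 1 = 21*t^3 - 85*t^2 - 109*t + 45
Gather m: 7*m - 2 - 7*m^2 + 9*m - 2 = -7*m^2 + 16*m - 4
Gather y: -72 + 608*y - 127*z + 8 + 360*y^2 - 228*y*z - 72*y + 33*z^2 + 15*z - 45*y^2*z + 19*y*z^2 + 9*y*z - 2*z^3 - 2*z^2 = y^2*(360 - 45*z) + y*(19*z^2 - 219*z + 536) - 2*z^3 + 31*z^2 - 112*z - 64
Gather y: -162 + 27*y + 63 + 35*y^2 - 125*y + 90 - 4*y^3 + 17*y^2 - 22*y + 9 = -4*y^3 + 52*y^2 - 120*y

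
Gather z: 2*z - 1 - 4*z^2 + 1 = -4*z^2 + 2*z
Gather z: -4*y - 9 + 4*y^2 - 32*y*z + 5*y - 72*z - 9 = 4*y^2 + y + z*(-32*y - 72) - 18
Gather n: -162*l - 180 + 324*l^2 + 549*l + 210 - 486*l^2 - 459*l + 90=-162*l^2 - 72*l + 120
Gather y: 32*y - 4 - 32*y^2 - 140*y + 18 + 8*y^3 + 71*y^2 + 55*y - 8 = 8*y^3 + 39*y^2 - 53*y + 6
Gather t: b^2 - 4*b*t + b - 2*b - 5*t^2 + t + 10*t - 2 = b^2 - b - 5*t^2 + t*(11 - 4*b) - 2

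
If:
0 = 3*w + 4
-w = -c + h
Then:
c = h - 4/3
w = -4/3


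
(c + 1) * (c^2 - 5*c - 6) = c^3 - 4*c^2 - 11*c - 6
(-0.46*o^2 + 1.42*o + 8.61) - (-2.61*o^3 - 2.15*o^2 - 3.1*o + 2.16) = 2.61*o^3 + 1.69*o^2 + 4.52*o + 6.45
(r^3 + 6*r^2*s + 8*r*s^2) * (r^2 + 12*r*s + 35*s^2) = r^5 + 18*r^4*s + 115*r^3*s^2 + 306*r^2*s^3 + 280*r*s^4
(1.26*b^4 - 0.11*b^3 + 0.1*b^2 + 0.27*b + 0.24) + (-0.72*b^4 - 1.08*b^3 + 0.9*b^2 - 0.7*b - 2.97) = 0.54*b^4 - 1.19*b^3 + 1.0*b^2 - 0.43*b - 2.73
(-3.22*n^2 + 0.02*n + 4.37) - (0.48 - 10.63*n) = -3.22*n^2 + 10.65*n + 3.89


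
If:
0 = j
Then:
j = 0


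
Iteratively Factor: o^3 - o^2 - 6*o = (o)*(o^2 - o - 6) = o*(o + 2)*(o - 3)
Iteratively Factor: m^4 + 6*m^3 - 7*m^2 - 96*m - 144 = (m + 3)*(m^3 + 3*m^2 - 16*m - 48) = (m + 3)^2*(m^2 - 16) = (m + 3)^2*(m + 4)*(m - 4)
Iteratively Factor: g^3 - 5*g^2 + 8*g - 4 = (g - 2)*(g^2 - 3*g + 2) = (g - 2)*(g - 1)*(g - 2)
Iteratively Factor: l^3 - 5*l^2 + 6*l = (l - 2)*(l^2 - 3*l) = (l - 3)*(l - 2)*(l)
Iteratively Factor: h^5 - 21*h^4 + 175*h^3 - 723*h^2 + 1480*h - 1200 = (h - 5)*(h^4 - 16*h^3 + 95*h^2 - 248*h + 240) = (h - 5)*(h - 4)*(h^3 - 12*h^2 + 47*h - 60) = (h - 5)*(h - 4)^2*(h^2 - 8*h + 15) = (h - 5)^2*(h - 4)^2*(h - 3)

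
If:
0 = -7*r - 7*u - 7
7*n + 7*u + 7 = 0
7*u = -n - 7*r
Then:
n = 7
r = 7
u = -8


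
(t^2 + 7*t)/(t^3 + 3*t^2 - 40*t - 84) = t/(t^2 - 4*t - 12)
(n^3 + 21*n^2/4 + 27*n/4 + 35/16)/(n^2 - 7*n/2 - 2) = (8*n^2 + 38*n + 35)/(8*(n - 4))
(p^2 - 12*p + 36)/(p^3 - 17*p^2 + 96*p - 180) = 1/(p - 5)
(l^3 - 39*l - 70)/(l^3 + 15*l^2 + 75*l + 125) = (l^2 - 5*l - 14)/(l^2 + 10*l + 25)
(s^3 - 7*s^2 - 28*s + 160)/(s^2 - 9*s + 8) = (s^2 + s - 20)/(s - 1)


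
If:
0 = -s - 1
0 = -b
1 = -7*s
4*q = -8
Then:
No Solution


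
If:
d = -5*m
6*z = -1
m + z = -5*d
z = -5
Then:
No Solution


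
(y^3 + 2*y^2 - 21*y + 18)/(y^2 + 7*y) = (y^3 + 2*y^2 - 21*y + 18)/(y*(y + 7))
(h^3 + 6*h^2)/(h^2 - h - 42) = h^2/(h - 7)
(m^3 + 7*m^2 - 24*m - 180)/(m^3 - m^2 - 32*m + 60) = (m + 6)/(m - 2)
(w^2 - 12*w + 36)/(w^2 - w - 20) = (-w^2 + 12*w - 36)/(-w^2 + w + 20)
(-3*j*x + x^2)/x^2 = (-3*j + x)/x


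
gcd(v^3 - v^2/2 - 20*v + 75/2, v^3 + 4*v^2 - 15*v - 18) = v - 3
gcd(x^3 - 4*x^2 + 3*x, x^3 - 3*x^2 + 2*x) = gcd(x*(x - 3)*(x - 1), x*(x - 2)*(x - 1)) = x^2 - x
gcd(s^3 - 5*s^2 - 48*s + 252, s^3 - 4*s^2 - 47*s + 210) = s^2 + s - 42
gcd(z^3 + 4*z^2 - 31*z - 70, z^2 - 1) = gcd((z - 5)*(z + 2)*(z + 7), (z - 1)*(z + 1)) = 1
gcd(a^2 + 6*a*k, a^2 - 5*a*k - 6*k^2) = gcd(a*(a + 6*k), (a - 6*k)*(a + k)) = 1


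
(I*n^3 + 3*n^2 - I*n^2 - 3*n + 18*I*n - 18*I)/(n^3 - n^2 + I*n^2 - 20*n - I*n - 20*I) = (I*n^3 + n^2*(3 - I) + n*(-3 + 18*I) - 18*I)/(n^3 + n^2*(-1 + I) + n*(-20 - I) - 20*I)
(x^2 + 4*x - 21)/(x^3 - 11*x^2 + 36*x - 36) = (x + 7)/(x^2 - 8*x + 12)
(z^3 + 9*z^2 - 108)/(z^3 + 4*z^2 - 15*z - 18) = (z + 6)/(z + 1)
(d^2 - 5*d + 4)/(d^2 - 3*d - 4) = (d - 1)/(d + 1)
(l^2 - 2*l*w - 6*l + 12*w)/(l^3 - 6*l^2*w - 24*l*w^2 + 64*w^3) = (6 - l)/(-l^2 + 4*l*w + 32*w^2)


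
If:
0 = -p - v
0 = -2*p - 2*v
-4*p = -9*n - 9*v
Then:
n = -13*v/9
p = -v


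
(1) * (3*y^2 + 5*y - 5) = 3*y^2 + 5*y - 5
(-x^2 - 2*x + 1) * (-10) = 10*x^2 + 20*x - 10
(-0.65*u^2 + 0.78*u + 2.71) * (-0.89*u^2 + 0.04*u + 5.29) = 0.5785*u^4 - 0.7202*u^3 - 5.8192*u^2 + 4.2346*u + 14.3359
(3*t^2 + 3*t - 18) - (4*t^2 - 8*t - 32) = -t^2 + 11*t + 14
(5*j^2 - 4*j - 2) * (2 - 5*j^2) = -25*j^4 + 20*j^3 + 20*j^2 - 8*j - 4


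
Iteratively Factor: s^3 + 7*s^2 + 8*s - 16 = (s - 1)*(s^2 + 8*s + 16) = (s - 1)*(s + 4)*(s + 4)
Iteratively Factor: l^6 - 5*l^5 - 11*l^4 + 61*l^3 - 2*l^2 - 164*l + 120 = (l - 5)*(l^5 - 11*l^3 + 6*l^2 + 28*l - 24) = (l - 5)*(l + 2)*(l^4 - 2*l^3 - 7*l^2 + 20*l - 12) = (l - 5)*(l - 2)*(l + 2)*(l^3 - 7*l + 6) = (l - 5)*(l - 2)*(l + 2)*(l + 3)*(l^2 - 3*l + 2) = (l - 5)*(l - 2)^2*(l + 2)*(l + 3)*(l - 1)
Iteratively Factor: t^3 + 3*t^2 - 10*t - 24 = (t + 2)*(t^2 + t - 12) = (t + 2)*(t + 4)*(t - 3)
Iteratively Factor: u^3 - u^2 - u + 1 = (u - 1)*(u^2 - 1) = (u - 1)^2*(u + 1)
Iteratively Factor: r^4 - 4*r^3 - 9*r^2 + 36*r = (r)*(r^3 - 4*r^2 - 9*r + 36) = r*(r + 3)*(r^2 - 7*r + 12) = r*(r - 3)*(r + 3)*(r - 4)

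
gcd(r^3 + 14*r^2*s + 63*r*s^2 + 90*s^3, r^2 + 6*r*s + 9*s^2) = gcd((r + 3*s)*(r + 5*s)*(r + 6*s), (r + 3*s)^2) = r + 3*s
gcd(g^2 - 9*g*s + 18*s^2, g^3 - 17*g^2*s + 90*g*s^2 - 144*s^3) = g^2 - 9*g*s + 18*s^2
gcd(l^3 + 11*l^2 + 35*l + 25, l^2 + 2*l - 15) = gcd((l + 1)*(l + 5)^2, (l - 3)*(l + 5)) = l + 5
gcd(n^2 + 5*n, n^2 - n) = n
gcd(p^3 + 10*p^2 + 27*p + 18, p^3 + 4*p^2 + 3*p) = p^2 + 4*p + 3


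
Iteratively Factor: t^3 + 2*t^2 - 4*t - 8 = (t + 2)*(t^2 - 4) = (t - 2)*(t + 2)*(t + 2)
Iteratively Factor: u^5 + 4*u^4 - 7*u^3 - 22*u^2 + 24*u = (u + 3)*(u^4 + u^3 - 10*u^2 + 8*u) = u*(u + 3)*(u^3 + u^2 - 10*u + 8) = u*(u - 2)*(u + 3)*(u^2 + 3*u - 4) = u*(u - 2)*(u + 3)*(u + 4)*(u - 1)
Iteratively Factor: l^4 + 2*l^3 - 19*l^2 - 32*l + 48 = (l - 4)*(l^3 + 6*l^2 + 5*l - 12) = (l - 4)*(l + 4)*(l^2 + 2*l - 3) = (l - 4)*(l - 1)*(l + 4)*(l + 3)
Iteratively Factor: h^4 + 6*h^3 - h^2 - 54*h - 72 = (h + 2)*(h^3 + 4*h^2 - 9*h - 36) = (h - 3)*(h + 2)*(h^2 + 7*h + 12) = (h - 3)*(h + 2)*(h + 3)*(h + 4)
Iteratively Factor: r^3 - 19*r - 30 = (r + 3)*(r^2 - 3*r - 10) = (r + 2)*(r + 3)*(r - 5)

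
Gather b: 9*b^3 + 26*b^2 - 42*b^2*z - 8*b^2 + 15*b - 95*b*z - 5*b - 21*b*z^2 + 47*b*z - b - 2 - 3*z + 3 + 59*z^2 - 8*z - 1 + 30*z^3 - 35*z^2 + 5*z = 9*b^3 + b^2*(18 - 42*z) + b*(-21*z^2 - 48*z + 9) + 30*z^3 + 24*z^2 - 6*z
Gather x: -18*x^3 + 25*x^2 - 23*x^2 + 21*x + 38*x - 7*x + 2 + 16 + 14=-18*x^3 + 2*x^2 + 52*x + 32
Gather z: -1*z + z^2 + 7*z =z^2 + 6*z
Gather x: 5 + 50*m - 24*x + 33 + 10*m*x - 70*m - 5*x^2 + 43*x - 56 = -20*m - 5*x^2 + x*(10*m + 19) - 18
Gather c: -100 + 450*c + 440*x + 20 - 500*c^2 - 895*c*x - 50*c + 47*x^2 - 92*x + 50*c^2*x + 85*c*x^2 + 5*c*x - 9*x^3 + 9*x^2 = c^2*(50*x - 500) + c*(85*x^2 - 890*x + 400) - 9*x^3 + 56*x^2 + 348*x - 80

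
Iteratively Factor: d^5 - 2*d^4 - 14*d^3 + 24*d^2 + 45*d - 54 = (d - 3)*(d^4 + d^3 - 11*d^2 - 9*d + 18) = (d - 3)*(d + 2)*(d^3 - d^2 - 9*d + 9) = (d - 3)*(d + 2)*(d + 3)*(d^2 - 4*d + 3) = (d - 3)^2*(d + 2)*(d + 3)*(d - 1)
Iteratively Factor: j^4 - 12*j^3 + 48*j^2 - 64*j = (j)*(j^3 - 12*j^2 + 48*j - 64) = j*(j - 4)*(j^2 - 8*j + 16) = j*(j - 4)^2*(j - 4)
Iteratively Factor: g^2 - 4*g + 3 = (g - 1)*(g - 3)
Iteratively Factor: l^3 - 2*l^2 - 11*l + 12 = (l + 3)*(l^2 - 5*l + 4) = (l - 1)*(l + 3)*(l - 4)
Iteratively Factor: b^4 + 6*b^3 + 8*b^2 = (b)*(b^3 + 6*b^2 + 8*b) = b*(b + 2)*(b^2 + 4*b) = b^2*(b + 2)*(b + 4)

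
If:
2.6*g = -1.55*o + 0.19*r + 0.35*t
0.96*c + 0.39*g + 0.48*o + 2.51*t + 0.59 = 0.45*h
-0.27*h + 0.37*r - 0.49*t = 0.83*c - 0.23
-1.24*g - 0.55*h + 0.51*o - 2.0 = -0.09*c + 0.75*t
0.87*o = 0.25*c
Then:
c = -3.59628639314822*t - 2.08495735274772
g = 0.0917054445335623*t - 0.242606413865156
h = -3.11713181457202*t - 3.98612418791588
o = -1.03341563021501*t - 0.599125676076931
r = -9.01768458445262*t - 8.20748144194026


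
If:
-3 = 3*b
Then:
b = -1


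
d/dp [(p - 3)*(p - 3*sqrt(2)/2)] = 2*p - 3 - 3*sqrt(2)/2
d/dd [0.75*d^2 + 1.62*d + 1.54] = 1.5*d + 1.62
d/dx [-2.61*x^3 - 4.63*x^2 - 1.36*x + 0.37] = -7.83*x^2 - 9.26*x - 1.36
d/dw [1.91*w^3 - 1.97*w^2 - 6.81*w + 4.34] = 5.73*w^2 - 3.94*w - 6.81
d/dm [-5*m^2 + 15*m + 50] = 15 - 10*m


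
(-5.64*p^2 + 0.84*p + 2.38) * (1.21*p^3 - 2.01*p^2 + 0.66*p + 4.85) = -6.8244*p^5 + 12.3528*p^4 - 2.531*p^3 - 31.5834*p^2 + 5.6448*p + 11.543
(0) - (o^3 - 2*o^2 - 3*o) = -o^3 + 2*o^2 + 3*o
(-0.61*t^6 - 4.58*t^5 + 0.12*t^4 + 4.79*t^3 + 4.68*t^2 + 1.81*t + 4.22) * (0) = 0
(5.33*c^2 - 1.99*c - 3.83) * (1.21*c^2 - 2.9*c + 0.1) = 6.4493*c^4 - 17.8649*c^3 + 1.6697*c^2 + 10.908*c - 0.383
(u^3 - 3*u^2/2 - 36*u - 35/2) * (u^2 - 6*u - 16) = u^5 - 15*u^4/2 - 43*u^3 + 445*u^2/2 + 681*u + 280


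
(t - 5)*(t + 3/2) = t^2 - 7*t/2 - 15/2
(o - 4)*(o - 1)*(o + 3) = o^3 - 2*o^2 - 11*o + 12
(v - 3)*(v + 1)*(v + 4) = v^3 + 2*v^2 - 11*v - 12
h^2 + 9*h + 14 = (h + 2)*(h + 7)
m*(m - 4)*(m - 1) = m^3 - 5*m^2 + 4*m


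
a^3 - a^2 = a^2*(a - 1)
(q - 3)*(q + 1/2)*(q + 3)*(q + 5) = q^4 + 11*q^3/2 - 13*q^2/2 - 99*q/2 - 45/2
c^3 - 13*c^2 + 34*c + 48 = (c - 8)*(c - 6)*(c + 1)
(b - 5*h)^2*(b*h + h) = b^3*h - 10*b^2*h^2 + b^2*h + 25*b*h^3 - 10*b*h^2 + 25*h^3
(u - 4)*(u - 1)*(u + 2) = u^3 - 3*u^2 - 6*u + 8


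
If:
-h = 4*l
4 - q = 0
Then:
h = -4*l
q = 4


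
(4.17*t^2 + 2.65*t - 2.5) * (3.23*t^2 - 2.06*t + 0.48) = 13.4691*t^4 - 0.0306999999999995*t^3 - 11.5324*t^2 + 6.422*t - 1.2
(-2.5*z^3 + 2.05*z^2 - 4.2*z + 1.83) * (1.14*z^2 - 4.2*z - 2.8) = -2.85*z^5 + 12.837*z^4 - 6.398*z^3 + 13.9862*z^2 + 4.074*z - 5.124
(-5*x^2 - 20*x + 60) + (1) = -5*x^2 - 20*x + 61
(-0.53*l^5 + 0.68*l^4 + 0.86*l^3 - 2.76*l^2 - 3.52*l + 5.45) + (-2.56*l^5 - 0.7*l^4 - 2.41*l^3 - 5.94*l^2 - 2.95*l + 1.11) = -3.09*l^5 - 0.0199999999999999*l^4 - 1.55*l^3 - 8.7*l^2 - 6.47*l + 6.56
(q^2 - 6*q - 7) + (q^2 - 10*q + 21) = 2*q^2 - 16*q + 14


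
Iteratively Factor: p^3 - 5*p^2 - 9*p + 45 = (p + 3)*(p^2 - 8*p + 15) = (p - 3)*(p + 3)*(p - 5)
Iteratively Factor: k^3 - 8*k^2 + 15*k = (k)*(k^2 - 8*k + 15) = k*(k - 5)*(k - 3)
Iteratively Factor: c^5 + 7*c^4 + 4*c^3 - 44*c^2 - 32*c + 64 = (c + 4)*(c^4 + 3*c^3 - 8*c^2 - 12*c + 16) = (c + 2)*(c + 4)*(c^3 + c^2 - 10*c + 8) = (c - 2)*(c + 2)*(c + 4)*(c^2 + 3*c - 4) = (c - 2)*(c - 1)*(c + 2)*(c + 4)*(c + 4)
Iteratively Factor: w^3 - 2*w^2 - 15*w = (w - 5)*(w^2 + 3*w) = w*(w - 5)*(w + 3)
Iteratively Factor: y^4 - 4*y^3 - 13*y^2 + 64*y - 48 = (y - 1)*(y^3 - 3*y^2 - 16*y + 48) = (y - 1)*(y + 4)*(y^2 - 7*y + 12) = (y - 4)*(y - 1)*(y + 4)*(y - 3)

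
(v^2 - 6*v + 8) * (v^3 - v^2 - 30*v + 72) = v^5 - 7*v^4 - 16*v^3 + 244*v^2 - 672*v + 576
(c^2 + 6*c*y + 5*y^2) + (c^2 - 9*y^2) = 2*c^2 + 6*c*y - 4*y^2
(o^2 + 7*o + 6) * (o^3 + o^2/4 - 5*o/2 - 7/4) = o^5 + 29*o^4/4 + 21*o^3/4 - 71*o^2/4 - 109*o/4 - 21/2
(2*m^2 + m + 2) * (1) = 2*m^2 + m + 2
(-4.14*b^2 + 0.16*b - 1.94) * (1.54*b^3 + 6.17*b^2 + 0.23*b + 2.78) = -6.3756*b^5 - 25.2974*b^4 - 2.9526*b^3 - 23.4422*b^2 - 0.00140000000000001*b - 5.3932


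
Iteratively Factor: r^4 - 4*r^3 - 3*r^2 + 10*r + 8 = (r + 1)*(r^3 - 5*r^2 + 2*r + 8) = (r - 4)*(r + 1)*(r^2 - r - 2) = (r - 4)*(r - 2)*(r + 1)*(r + 1)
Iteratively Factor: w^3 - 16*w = (w + 4)*(w^2 - 4*w) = w*(w + 4)*(w - 4)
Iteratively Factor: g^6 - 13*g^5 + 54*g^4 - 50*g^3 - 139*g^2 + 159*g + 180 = (g - 4)*(g^5 - 9*g^4 + 18*g^3 + 22*g^2 - 51*g - 45) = (g - 4)*(g - 3)*(g^4 - 6*g^3 + 22*g + 15) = (g - 4)*(g - 3)*(g + 1)*(g^3 - 7*g^2 + 7*g + 15) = (g - 4)*(g - 3)^2*(g + 1)*(g^2 - 4*g - 5) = (g - 5)*(g - 4)*(g - 3)^2*(g + 1)*(g + 1)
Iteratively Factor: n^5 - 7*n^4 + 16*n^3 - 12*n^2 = (n - 2)*(n^4 - 5*n^3 + 6*n^2) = (n - 2)^2*(n^3 - 3*n^2) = (n - 3)*(n - 2)^2*(n^2) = n*(n - 3)*(n - 2)^2*(n)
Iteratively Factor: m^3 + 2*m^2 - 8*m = (m + 4)*(m^2 - 2*m) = (m - 2)*(m + 4)*(m)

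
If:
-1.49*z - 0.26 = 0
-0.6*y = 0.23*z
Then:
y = 0.07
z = -0.17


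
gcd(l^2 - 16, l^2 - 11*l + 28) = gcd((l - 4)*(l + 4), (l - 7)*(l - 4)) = l - 4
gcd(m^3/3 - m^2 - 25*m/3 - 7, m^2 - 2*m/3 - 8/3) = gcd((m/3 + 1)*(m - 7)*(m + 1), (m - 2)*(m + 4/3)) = 1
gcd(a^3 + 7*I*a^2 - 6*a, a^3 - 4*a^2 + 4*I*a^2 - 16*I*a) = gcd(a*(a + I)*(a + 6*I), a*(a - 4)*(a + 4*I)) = a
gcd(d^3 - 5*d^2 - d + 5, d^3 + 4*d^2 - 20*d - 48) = 1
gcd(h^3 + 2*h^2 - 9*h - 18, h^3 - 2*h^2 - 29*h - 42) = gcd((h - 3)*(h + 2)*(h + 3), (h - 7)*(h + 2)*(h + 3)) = h^2 + 5*h + 6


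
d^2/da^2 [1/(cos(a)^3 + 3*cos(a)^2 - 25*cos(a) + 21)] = ((-97*cos(a) + 24*cos(2*a) + 9*cos(3*a))*(cos(a)^3 + 3*cos(a)^2 - 25*cos(a) + 21)/4 + 2*(3*cos(a)^2 + 6*cos(a) - 25)^2*sin(a)^2)/(cos(a)^3 + 3*cos(a)^2 - 25*cos(a) + 21)^3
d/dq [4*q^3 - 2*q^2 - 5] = 4*q*(3*q - 1)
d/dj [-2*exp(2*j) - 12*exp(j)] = 4*(-exp(j) - 3)*exp(j)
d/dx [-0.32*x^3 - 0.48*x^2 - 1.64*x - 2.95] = -0.96*x^2 - 0.96*x - 1.64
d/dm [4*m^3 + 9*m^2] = 6*m*(2*m + 3)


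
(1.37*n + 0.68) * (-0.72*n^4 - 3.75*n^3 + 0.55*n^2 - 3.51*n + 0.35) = -0.9864*n^5 - 5.6271*n^4 - 1.7965*n^3 - 4.4347*n^2 - 1.9073*n + 0.238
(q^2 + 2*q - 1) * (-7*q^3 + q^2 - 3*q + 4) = -7*q^5 - 13*q^4 + 6*q^3 - 3*q^2 + 11*q - 4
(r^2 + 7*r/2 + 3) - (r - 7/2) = r^2 + 5*r/2 + 13/2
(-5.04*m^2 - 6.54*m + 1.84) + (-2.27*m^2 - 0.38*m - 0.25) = -7.31*m^2 - 6.92*m + 1.59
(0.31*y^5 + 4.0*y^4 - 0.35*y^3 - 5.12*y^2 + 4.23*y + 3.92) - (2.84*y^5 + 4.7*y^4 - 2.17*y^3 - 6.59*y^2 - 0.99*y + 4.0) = -2.53*y^5 - 0.7*y^4 + 1.82*y^3 + 1.47*y^2 + 5.22*y - 0.0800000000000001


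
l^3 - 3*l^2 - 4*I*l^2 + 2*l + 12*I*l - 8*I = (l - 2)*(l - 1)*(l - 4*I)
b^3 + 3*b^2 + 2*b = b*(b + 1)*(b + 2)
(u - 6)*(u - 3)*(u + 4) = u^3 - 5*u^2 - 18*u + 72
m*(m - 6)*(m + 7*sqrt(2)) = m^3 - 6*m^2 + 7*sqrt(2)*m^2 - 42*sqrt(2)*m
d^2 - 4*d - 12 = (d - 6)*(d + 2)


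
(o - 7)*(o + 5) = o^2 - 2*o - 35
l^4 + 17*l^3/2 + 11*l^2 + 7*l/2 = l*(l + 1/2)*(l + 1)*(l + 7)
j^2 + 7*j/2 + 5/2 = (j + 1)*(j + 5/2)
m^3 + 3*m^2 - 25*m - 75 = (m - 5)*(m + 3)*(m + 5)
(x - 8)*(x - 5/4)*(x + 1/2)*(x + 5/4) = x^4 - 15*x^3/2 - 89*x^2/16 + 375*x/32 + 25/4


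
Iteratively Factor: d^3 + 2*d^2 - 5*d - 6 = (d + 3)*(d^2 - d - 2) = (d - 2)*(d + 3)*(d + 1)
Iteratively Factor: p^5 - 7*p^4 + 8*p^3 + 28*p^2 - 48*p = (p + 2)*(p^4 - 9*p^3 + 26*p^2 - 24*p) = (p - 3)*(p + 2)*(p^3 - 6*p^2 + 8*p) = (p - 3)*(p - 2)*(p + 2)*(p^2 - 4*p) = (p - 4)*(p - 3)*(p - 2)*(p + 2)*(p)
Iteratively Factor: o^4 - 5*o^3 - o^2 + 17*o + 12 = (o - 3)*(o^3 - 2*o^2 - 7*o - 4) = (o - 3)*(o + 1)*(o^2 - 3*o - 4) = (o - 3)*(o + 1)^2*(o - 4)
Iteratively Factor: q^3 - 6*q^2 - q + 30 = (q - 5)*(q^2 - q - 6) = (q - 5)*(q + 2)*(q - 3)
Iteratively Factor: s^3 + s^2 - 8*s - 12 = (s + 2)*(s^2 - s - 6) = (s + 2)^2*(s - 3)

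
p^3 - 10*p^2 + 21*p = p*(p - 7)*(p - 3)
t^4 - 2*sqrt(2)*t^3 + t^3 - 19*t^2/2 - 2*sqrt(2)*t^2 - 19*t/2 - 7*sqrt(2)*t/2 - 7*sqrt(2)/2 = (t + 1)*(t - 7*sqrt(2)/2)*(t + sqrt(2)/2)*(t + sqrt(2))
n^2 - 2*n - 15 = (n - 5)*(n + 3)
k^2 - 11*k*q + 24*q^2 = (k - 8*q)*(k - 3*q)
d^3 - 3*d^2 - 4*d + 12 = (d - 3)*(d - 2)*(d + 2)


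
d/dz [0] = 0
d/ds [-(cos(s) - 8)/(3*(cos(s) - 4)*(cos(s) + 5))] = (sin(s)^2 + 16*cos(s) - 13)*sin(s)/(3*(cos(s) - 4)^2*(cos(s) + 5)^2)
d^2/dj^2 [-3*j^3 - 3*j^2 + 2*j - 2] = -18*j - 6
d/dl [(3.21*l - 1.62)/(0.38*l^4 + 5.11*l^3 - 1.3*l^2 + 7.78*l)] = (-3.6594*l^4 - 30.3438*l^3 + 29.0076*l^2 - 4.212*l + 12.6036)/(l^2*(0.1444*l^6 + 3.8836*l^5 + 25.1241*l^4 - 7.3732*l^3 + 81.2016*l^2 - 20.228*l + 60.5284))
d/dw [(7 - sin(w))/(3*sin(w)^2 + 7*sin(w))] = (3*cos(w) - 42/tan(w) - 49*cos(w)/sin(w)^2)/(3*sin(w) + 7)^2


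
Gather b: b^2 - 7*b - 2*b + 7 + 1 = b^2 - 9*b + 8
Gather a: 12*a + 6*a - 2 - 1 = 18*a - 3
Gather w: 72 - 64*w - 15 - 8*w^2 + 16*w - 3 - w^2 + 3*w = -9*w^2 - 45*w + 54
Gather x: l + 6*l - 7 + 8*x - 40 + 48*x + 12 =7*l + 56*x - 35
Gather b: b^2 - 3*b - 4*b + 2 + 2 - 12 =b^2 - 7*b - 8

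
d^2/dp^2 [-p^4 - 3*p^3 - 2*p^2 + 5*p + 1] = -12*p^2 - 18*p - 4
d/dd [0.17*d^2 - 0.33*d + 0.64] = 0.34*d - 0.33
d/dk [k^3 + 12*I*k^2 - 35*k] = 3*k^2 + 24*I*k - 35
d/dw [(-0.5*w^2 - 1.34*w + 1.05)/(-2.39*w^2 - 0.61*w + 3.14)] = (-2.8976*w^2 + 1.879*w - 3.5671)/(5.7121*w^4 + 2.9158*w^3 - 14.6371*w^2 - 3.8308*w + 9.8596)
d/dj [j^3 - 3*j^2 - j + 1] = 3*j^2 - 6*j - 1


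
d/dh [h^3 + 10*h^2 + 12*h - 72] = 3*h^2 + 20*h + 12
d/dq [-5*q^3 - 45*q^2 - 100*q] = -15*q^2 - 90*q - 100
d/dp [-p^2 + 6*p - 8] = 6 - 2*p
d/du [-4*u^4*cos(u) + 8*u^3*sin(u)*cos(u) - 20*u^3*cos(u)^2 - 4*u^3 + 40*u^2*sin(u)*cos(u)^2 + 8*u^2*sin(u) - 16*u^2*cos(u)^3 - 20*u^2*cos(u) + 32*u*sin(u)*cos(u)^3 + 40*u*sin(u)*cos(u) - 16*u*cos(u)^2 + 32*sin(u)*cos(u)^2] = 4*u^4*sin(u) + 20*u^3*sin(2*u) - 16*u^3*cos(u) + 8*u^3*cos(2*u) + 32*u^2*sin(u) + 12*u^2*sin(2*u) + 12*u^2*sin(3*u) + 18*u^2*cos(u) - 30*u^2*cos(2*u) + 30*u^2*cos(3*u) - 42*u^2 + 36*u*sin(u) + 16*u*sin(2*u) + 20*u*sin(3*u) - 64*u*cos(u) + 32*u*cos(2*u)^2 + 56*u*cos(2*u) - 8*u*cos(3*u) - 16*u + 28*sin(2*u) + 4*sin(4*u) + 8*cos(u) - 8*cos(2*u) + 24*cos(3*u) - 8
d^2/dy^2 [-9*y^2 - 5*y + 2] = -18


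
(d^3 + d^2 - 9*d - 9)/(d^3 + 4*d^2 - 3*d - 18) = (d^2 - 2*d - 3)/(d^2 + d - 6)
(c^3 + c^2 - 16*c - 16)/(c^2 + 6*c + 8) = (c^2 - 3*c - 4)/(c + 2)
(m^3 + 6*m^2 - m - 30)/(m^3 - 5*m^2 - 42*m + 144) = (m^3 + 6*m^2 - m - 30)/(m^3 - 5*m^2 - 42*m + 144)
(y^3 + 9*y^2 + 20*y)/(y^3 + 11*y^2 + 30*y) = (y + 4)/(y + 6)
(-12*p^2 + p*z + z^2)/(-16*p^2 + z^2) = (-3*p + z)/(-4*p + z)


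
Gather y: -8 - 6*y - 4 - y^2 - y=-y^2 - 7*y - 12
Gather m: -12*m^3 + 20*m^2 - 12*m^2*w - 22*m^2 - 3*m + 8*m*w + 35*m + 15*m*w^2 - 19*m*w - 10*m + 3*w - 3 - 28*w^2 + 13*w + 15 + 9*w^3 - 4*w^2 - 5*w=-12*m^3 + m^2*(-12*w - 2) + m*(15*w^2 - 11*w + 22) + 9*w^3 - 32*w^2 + 11*w + 12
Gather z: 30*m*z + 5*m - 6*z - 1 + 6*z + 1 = 30*m*z + 5*m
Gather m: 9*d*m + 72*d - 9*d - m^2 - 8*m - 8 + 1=63*d - m^2 + m*(9*d - 8) - 7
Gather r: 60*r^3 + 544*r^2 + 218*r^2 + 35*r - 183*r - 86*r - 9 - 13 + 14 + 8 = 60*r^3 + 762*r^2 - 234*r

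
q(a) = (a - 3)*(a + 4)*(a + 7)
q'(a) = (a - 3)*(a + 4) + (a - 3)*(a + 7) + (a + 4)*(a + 7)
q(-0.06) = -83.67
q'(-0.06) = -5.95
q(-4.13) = 2.66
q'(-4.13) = -19.91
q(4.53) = 150.48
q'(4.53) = 129.04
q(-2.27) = -43.12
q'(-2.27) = -25.86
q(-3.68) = -7.10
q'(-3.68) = -23.25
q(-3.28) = -16.82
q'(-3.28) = -25.20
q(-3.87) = -2.80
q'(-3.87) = -21.99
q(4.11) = 100.01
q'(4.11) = 111.44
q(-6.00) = 18.00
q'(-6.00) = 7.00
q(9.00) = 1248.00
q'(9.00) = 382.00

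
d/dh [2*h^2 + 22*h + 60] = 4*h + 22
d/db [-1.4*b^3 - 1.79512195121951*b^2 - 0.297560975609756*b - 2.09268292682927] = -4.2*b^2 - 3.59024390243902*b - 0.297560975609756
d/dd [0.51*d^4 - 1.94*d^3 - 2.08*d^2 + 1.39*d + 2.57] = 2.04*d^3 - 5.82*d^2 - 4.16*d + 1.39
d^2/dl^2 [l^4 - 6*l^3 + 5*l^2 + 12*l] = 12*l^2 - 36*l + 10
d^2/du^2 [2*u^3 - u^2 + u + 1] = 12*u - 2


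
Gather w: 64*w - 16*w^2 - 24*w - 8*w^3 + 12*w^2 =-8*w^3 - 4*w^2 + 40*w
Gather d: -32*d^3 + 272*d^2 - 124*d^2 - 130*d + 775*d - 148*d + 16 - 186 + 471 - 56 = -32*d^3 + 148*d^2 + 497*d + 245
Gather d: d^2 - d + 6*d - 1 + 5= d^2 + 5*d + 4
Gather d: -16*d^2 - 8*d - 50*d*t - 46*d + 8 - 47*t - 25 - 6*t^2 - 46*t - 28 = -16*d^2 + d*(-50*t - 54) - 6*t^2 - 93*t - 45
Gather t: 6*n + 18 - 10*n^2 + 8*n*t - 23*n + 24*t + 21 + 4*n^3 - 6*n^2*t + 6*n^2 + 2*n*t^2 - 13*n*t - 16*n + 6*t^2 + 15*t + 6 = 4*n^3 - 4*n^2 - 33*n + t^2*(2*n + 6) + t*(-6*n^2 - 5*n + 39) + 45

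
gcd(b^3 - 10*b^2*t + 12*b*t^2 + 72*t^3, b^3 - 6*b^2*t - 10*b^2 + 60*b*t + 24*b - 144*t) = -b + 6*t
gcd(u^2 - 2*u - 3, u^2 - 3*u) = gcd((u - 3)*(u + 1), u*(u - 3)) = u - 3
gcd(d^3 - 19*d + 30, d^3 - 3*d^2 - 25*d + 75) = d^2 + 2*d - 15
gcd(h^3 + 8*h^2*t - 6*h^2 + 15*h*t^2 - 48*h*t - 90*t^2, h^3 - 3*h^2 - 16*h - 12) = h - 6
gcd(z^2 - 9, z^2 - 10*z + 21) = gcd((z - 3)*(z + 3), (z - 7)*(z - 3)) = z - 3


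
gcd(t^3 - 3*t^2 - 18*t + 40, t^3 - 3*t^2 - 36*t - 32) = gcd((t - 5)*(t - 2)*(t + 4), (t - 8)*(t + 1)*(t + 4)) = t + 4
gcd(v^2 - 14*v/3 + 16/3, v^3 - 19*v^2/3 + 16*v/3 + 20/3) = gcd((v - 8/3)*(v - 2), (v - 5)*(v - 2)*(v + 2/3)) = v - 2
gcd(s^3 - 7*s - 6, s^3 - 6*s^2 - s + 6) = s + 1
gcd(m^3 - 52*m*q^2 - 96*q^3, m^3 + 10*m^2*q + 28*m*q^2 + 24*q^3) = m^2 + 8*m*q + 12*q^2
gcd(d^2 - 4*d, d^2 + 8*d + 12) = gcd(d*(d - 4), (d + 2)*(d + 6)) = 1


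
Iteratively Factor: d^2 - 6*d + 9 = (d - 3)*(d - 3)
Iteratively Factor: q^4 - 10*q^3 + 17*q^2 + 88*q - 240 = (q - 4)*(q^3 - 6*q^2 - 7*q + 60) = (q - 4)^2*(q^2 - 2*q - 15) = (q - 4)^2*(q + 3)*(q - 5)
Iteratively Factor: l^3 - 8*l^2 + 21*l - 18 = (l - 3)*(l^2 - 5*l + 6) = (l - 3)^2*(l - 2)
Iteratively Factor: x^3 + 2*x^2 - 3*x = (x)*(x^2 + 2*x - 3) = x*(x - 1)*(x + 3)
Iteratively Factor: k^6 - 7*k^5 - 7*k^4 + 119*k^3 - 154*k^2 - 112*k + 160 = (k + 1)*(k^5 - 8*k^4 + k^3 + 118*k^2 - 272*k + 160) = (k - 4)*(k + 1)*(k^4 - 4*k^3 - 15*k^2 + 58*k - 40) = (k - 4)*(k - 1)*(k + 1)*(k^3 - 3*k^2 - 18*k + 40) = (k - 4)*(k - 1)*(k + 1)*(k + 4)*(k^2 - 7*k + 10) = (k - 5)*(k - 4)*(k - 1)*(k + 1)*(k + 4)*(k - 2)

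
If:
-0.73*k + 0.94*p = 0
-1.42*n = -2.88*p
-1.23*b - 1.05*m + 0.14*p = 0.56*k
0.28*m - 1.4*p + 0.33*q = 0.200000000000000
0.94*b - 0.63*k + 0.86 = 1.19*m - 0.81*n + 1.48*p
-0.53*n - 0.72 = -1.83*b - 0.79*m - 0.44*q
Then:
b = -0.38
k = 2.20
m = -0.50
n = 3.46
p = 1.71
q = 8.27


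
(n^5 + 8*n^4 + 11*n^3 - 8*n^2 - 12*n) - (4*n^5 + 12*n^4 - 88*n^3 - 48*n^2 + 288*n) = -3*n^5 - 4*n^4 + 99*n^3 + 40*n^2 - 300*n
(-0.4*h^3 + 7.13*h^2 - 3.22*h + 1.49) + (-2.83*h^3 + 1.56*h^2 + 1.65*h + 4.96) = -3.23*h^3 + 8.69*h^2 - 1.57*h + 6.45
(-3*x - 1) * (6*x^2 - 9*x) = -18*x^3 + 21*x^2 + 9*x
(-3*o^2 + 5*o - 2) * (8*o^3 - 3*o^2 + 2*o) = -24*o^5 + 49*o^4 - 37*o^3 + 16*o^2 - 4*o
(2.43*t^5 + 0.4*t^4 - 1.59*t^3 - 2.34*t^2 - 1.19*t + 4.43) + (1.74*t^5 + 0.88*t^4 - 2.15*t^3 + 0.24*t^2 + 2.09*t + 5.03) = 4.17*t^5 + 1.28*t^4 - 3.74*t^3 - 2.1*t^2 + 0.9*t + 9.46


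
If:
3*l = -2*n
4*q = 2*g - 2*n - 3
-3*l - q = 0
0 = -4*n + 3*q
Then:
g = 3/2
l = 0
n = 0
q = 0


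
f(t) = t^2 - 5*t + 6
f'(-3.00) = -11.00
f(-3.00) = 30.00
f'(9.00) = 13.00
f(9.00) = 42.00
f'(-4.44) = -13.88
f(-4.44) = 47.91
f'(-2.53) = -10.06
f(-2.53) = 25.05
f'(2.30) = -0.40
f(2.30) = -0.21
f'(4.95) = 4.90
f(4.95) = 5.75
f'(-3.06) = -11.12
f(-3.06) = 30.66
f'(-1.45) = -7.90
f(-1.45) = 15.35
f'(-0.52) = -6.04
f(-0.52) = 8.87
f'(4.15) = 3.30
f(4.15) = 2.47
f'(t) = 2*t - 5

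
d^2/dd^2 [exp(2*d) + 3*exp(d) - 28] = (4*exp(d) + 3)*exp(d)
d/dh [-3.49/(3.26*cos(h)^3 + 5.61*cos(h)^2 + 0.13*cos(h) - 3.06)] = (34.1322*sin(h)^2 - 39.1578*cos(h) - 34.5859)*sin(h)/(3.26*cos(h)^3 + 5.61*cos(h)^2 + 0.13*cos(h) - 3.06)^2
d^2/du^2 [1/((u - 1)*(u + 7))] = 2*((u - 1)^2 + (u - 1)*(u + 7) + (u + 7)^2)/((u - 1)^3*(u + 7)^3)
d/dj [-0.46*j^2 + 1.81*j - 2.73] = 1.81 - 0.92*j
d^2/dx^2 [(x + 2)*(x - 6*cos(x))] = 2*(3*x + 6)*cos(x) + 12*sin(x) + 2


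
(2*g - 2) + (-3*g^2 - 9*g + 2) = -3*g^2 - 7*g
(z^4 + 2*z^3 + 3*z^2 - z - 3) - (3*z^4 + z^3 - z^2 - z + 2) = -2*z^4 + z^3 + 4*z^2 - 5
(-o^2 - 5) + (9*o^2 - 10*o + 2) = 8*o^2 - 10*o - 3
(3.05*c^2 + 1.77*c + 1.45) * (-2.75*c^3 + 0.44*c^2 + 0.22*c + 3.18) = -8.3875*c^5 - 3.5255*c^4 - 2.5377*c^3 + 10.7264*c^2 + 5.9476*c + 4.611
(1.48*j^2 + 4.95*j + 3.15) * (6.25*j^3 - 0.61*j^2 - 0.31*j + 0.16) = 9.25*j^5 + 30.0347*j^4 + 16.2092*j^3 - 3.2192*j^2 - 0.1845*j + 0.504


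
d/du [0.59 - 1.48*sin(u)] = -1.48*cos(u)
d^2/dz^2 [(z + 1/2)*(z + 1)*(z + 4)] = 6*z + 11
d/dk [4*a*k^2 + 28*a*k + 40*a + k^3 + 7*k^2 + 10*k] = 8*a*k + 28*a + 3*k^2 + 14*k + 10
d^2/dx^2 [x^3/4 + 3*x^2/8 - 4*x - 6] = 3*x/2 + 3/4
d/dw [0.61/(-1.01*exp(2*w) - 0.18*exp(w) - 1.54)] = (1.2322*exp(w) + 0.1098)*exp(w)/(1.01*exp(2*w) + 0.18*exp(w) + 1.54)^2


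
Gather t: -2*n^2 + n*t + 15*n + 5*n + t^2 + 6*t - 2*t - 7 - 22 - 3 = -2*n^2 + 20*n + t^2 + t*(n + 4) - 32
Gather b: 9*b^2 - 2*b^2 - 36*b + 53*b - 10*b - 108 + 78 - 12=7*b^2 + 7*b - 42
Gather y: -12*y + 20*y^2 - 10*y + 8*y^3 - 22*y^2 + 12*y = 8*y^3 - 2*y^2 - 10*y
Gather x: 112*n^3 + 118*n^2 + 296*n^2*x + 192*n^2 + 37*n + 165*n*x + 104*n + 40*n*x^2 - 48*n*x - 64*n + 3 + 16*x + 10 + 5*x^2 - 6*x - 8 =112*n^3 + 310*n^2 + 77*n + x^2*(40*n + 5) + x*(296*n^2 + 117*n + 10) + 5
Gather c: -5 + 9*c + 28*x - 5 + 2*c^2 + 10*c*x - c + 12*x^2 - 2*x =2*c^2 + c*(10*x + 8) + 12*x^2 + 26*x - 10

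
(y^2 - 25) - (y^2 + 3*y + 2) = -3*y - 27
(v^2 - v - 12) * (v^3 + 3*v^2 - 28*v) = v^5 + 2*v^4 - 43*v^3 - 8*v^2 + 336*v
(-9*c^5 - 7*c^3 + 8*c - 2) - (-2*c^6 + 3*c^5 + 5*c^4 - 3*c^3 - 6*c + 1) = 2*c^6 - 12*c^5 - 5*c^4 - 4*c^3 + 14*c - 3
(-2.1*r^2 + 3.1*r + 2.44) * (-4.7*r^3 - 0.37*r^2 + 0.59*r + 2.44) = 9.87*r^5 - 13.793*r^4 - 13.854*r^3 - 4.1978*r^2 + 9.0036*r + 5.9536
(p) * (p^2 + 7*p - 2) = p^3 + 7*p^2 - 2*p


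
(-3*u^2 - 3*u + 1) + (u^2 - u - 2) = -2*u^2 - 4*u - 1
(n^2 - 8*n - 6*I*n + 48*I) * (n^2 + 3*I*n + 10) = n^4 - 8*n^3 - 3*I*n^3 + 28*n^2 + 24*I*n^2 - 224*n - 60*I*n + 480*I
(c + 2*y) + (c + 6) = 2*c + 2*y + 6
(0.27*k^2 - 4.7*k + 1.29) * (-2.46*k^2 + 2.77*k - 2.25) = -0.6642*k^4 + 12.3099*k^3 - 16.7999*k^2 + 14.1483*k - 2.9025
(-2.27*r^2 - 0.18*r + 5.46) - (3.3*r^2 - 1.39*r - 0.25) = -5.57*r^2 + 1.21*r + 5.71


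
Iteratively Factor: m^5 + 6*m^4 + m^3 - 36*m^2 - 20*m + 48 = (m + 3)*(m^4 + 3*m^3 - 8*m^2 - 12*m + 16) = (m + 2)*(m + 3)*(m^3 + m^2 - 10*m + 8) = (m - 2)*(m + 2)*(m + 3)*(m^2 + 3*m - 4) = (m - 2)*(m - 1)*(m + 2)*(m + 3)*(m + 4)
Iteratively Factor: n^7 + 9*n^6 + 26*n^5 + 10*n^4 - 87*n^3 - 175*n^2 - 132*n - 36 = (n + 3)*(n^6 + 6*n^5 + 8*n^4 - 14*n^3 - 45*n^2 - 40*n - 12) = (n + 1)*(n + 3)*(n^5 + 5*n^4 + 3*n^3 - 17*n^2 - 28*n - 12) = (n + 1)*(n + 2)*(n + 3)*(n^4 + 3*n^3 - 3*n^2 - 11*n - 6) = (n - 2)*(n + 1)*(n + 2)*(n + 3)*(n^3 + 5*n^2 + 7*n + 3) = (n - 2)*(n + 1)*(n + 2)*(n + 3)^2*(n^2 + 2*n + 1) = (n - 2)*(n + 1)^2*(n + 2)*(n + 3)^2*(n + 1)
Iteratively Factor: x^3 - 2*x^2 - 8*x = (x + 2)*(x^2 - 4*x) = (x - 4)*(x + 2)*(x)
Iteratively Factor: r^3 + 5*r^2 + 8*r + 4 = (r + 2)*(r^2 + 3*r + 2) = (r + 1)*(r + 2)*(r + 2)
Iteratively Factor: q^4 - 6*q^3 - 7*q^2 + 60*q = (q + 3)*(q^3 - 9*q^2 + 20*q) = (q - 4)*(q + 3)*(q^2 - 5*q) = q*(q - 4)*(q + 3)*(q - 5)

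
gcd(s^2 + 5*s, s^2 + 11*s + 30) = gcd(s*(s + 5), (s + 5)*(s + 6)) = s + 5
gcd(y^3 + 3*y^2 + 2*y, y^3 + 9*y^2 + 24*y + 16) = y + 1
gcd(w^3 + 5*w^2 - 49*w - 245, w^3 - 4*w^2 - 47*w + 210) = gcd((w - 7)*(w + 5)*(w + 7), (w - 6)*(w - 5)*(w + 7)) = w + 7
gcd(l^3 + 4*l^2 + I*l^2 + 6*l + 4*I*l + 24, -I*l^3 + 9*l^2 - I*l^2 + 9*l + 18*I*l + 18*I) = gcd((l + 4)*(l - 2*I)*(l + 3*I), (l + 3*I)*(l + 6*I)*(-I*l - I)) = l + 3*I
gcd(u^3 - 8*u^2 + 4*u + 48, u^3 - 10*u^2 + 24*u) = u^2 - 10*u + 24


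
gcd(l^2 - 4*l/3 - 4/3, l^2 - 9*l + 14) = l - 2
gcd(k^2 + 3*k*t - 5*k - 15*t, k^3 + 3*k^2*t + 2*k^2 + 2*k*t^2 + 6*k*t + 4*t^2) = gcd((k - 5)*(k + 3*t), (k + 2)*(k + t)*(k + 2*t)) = 1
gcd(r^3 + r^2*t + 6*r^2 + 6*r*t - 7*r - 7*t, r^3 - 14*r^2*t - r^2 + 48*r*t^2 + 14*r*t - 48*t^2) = r - 1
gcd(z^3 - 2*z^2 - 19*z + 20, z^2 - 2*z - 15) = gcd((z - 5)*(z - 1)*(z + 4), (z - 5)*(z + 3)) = z - 5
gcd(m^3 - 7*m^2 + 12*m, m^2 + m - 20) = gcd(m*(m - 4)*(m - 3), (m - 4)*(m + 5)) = m - 4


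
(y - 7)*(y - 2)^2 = y^3 - 11*y^2 + 32*y - 28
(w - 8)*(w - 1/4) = w^2 - 33*w/4 + 2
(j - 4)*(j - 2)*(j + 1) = j^3 - 5*j^2 + 2*j + 8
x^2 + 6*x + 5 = (x + 1)*(x + 5)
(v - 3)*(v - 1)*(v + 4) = v^3 - 13*v + 12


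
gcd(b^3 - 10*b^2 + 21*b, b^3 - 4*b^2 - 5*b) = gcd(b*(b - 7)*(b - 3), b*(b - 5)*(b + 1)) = b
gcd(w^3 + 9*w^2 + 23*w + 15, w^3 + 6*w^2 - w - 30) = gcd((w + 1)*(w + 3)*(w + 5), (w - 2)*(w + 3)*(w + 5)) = w^2 + 8*w + 15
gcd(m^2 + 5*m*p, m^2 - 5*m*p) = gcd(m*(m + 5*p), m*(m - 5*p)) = m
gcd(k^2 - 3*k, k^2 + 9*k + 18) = 1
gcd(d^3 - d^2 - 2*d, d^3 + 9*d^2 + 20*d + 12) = d + 1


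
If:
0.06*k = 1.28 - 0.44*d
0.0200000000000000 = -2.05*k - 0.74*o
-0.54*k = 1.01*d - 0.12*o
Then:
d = 3.46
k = -4.00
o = 11.06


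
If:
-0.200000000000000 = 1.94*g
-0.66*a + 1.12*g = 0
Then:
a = -0.17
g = -0.10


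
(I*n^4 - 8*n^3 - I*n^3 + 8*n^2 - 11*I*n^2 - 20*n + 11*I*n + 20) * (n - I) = I*n^5 - 7*n^4 - I*n^4 + 7*n^3 - 3*I*n^3 - 31*n^2 + 3*I*n^2 + 31*n + 20*I*n - 20*I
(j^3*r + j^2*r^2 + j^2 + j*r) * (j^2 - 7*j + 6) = j^5*r + j^4*r^2 - 7*j^4*r + j^4 - 7*j^3*r^2 + 7*j^3*r - 7*j^3 + 6*j^2*r^2 - 7*j^2*r + 6*j^2 + 6*j*r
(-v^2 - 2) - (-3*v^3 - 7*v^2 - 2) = 3*v^3 + 6*v^2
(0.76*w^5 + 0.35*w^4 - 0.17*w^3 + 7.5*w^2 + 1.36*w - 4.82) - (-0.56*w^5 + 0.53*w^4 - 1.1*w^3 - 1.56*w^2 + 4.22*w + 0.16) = 1.32*w^5 - 0.18*w^4 + 0.93*w^3 + 9.06*w^2 - 2.86*w - 4.98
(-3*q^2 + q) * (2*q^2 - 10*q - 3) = -6*q^4 + 32*q^3 - q^2 - 3*q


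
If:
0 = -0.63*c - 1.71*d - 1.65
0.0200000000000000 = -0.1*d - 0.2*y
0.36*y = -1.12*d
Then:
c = -2.72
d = 0.04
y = -0.12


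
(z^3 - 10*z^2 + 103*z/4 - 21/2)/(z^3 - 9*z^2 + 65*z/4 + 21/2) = (2*z - 1)/(2*z + 1)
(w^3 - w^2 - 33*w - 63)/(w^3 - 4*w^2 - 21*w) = (w + 3)/w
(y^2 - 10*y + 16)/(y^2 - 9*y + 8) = (y - 2)/(y - 1)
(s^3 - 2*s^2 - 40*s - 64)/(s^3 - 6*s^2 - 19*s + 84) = (s^2 - 6*s - 16)/(s^2 - 10*s + 21)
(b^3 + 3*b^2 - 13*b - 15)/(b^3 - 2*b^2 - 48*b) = (-b^3 - 3*b^2 + 13*b + 15)/(b*(-b^2 + 2*b + 48))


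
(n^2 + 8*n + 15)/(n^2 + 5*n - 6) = (n^2 + 8*n + 15)/(n^2 + 5*n - 6)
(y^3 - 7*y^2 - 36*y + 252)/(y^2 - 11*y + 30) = (y^2 - y - 42)/(y - 5)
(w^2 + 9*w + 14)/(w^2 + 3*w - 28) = (w + 2)/(w - 4)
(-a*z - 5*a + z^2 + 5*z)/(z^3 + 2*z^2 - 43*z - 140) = (-a + z)/(z^2 - 3*z - 28)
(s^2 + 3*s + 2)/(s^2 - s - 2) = (s + 2)/(s - 2)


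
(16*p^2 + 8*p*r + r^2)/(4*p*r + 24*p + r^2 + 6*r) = (4*p + r)/(r + 6)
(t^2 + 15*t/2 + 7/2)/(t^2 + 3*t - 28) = (t + 1/2)/(t - 4)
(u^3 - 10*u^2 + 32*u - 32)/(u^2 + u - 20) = (u^2 - 6*u + 8)/(u + 5)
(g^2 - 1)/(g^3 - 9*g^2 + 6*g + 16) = (g - 1)/(g^2 - 10*g + 16)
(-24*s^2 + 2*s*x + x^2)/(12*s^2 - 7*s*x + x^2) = (6*s + x)/(-3*s + x)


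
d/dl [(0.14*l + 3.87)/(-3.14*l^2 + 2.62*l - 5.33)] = (0.4396*l^2 + 24.3036*l - 10.8856)/(9.8596*l^4 - 16.4536*l^3 + 40.3368*l^2 - 27.9292*l + 28.4089)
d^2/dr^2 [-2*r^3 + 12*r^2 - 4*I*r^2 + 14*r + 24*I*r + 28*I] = -12*r + 24 - 8*I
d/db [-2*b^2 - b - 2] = -4*b - 1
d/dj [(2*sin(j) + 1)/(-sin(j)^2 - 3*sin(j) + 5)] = (2*sin(j) - cos(2*j) + 14)*cos(j)/(sin(j)^2 + 3*sin(j) - 5)^2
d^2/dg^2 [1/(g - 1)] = 2/(g - 1)^3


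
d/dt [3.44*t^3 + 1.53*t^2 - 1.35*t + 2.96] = 10.32*t^2 + 3.06*t - 1.35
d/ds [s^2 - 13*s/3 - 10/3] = 2*s - 13/3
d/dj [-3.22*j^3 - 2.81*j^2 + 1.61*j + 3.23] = -9.66*j^2 - 5.62*j + 1.61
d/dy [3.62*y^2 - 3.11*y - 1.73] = 7.24*y - 3.11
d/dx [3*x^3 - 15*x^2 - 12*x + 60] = 9*x^2 - 30*x - 12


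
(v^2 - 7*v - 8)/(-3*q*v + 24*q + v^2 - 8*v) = (-v - 1)/(3*q - v)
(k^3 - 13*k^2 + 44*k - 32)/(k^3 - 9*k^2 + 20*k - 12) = (k^2 - 12*k + 32)/(k^2 - 8*k + 12)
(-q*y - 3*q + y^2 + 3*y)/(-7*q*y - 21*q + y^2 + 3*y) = (-q + y)/(-7*q + y)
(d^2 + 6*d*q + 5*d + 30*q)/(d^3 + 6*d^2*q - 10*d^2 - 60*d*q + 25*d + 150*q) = (d + 5)/(d^2 - 10*d + 25)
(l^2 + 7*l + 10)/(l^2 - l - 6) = (l + 5)/(l - 3)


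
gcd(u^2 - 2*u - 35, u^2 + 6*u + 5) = u + 5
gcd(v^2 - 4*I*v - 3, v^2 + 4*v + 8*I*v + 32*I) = 1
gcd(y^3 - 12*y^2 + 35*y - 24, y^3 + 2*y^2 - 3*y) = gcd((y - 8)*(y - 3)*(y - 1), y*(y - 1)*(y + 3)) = y - 1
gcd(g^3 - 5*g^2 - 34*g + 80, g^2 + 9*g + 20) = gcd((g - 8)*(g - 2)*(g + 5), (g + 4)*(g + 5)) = g + 5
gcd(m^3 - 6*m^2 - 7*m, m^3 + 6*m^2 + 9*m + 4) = m + 1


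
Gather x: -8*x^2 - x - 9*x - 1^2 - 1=-8*x^2 - 10*x - 2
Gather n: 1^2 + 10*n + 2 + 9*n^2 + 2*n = 9*n^2 + 12*n + 3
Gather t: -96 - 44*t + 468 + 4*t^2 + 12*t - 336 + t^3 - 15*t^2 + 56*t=t^3 - 11*t^2 + 24*t + 36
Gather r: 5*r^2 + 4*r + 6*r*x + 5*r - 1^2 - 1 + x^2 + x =5*r^2 + r*(6*x + 9) + x^2 + x - 2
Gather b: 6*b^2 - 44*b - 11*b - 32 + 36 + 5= 6*b^2 - 55*b + 9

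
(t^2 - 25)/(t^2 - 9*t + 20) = (t + 5)/(t - 4)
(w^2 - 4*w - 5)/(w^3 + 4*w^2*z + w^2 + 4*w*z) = (w - 5)/(w*(w + 4*z))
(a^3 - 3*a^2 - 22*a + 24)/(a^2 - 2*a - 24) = a - 1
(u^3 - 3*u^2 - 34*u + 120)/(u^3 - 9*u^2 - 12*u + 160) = (u^2 + 2*u - 24)/(u^2 - 4*u - 32)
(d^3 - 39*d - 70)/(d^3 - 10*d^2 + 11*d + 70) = (d + 5)/(d - 5)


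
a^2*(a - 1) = a^3 - a^2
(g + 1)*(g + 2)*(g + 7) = g^3 + 10*g^2 + 23*g + 14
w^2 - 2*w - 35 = (w - 7)*(w + 5)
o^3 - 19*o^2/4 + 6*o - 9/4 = (o - 3)*(o - 1)*(o - 3/4)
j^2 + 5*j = j*(j + 5)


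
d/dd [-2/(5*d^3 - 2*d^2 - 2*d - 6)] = 2*(15*d^2 - 4*d - 2)/(-5*d^3 + 2*d^2 + 2*d + 6)^2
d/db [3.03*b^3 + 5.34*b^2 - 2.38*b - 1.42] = 9.09*b^2 + 10.68*b - 2.38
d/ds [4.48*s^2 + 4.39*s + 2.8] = 8.96*s + 4.39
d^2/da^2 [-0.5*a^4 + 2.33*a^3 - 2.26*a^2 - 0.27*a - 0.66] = -6.0*a^2 + 13.98*a - 4.52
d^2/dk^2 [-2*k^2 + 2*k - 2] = -4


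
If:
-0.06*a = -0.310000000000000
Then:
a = 5.17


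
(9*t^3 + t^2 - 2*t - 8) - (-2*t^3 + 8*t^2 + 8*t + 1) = 11*t^3 - 7*t^2 - 10*t - 9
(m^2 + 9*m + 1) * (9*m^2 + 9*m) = 9*m^4 + 90*m^3 + 90*m^2 + 9*m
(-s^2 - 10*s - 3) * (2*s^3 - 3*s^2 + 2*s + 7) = -2*s^5 - 17*s^4 + 22*s^3 - 18*s^2 - 76*s - 21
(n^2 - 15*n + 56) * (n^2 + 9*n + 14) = n^4 - 6*n^3 - 65*n^2 + 294*n + 784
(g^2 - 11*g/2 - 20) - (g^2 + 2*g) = -15*g/2 - 20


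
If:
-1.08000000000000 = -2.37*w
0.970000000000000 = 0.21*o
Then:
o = 4.62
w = 0.46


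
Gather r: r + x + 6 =r + x + 6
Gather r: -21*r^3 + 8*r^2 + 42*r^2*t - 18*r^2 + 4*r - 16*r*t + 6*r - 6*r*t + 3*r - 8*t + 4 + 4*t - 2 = -21*r^3 + r^2*(42*t - 10) + r*(13 - 22*t) - 4*t + 2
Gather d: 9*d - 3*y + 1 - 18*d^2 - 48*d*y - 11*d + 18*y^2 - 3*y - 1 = -18*d^2 + d*(-48*y - 2) + 18*y^2 - 6*y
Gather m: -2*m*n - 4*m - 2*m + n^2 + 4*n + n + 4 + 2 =m*(-2*n - 6) + n^2 + 5*n + 6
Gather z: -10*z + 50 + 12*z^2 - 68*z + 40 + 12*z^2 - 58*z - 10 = 24*z^2 - 136*z + 80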